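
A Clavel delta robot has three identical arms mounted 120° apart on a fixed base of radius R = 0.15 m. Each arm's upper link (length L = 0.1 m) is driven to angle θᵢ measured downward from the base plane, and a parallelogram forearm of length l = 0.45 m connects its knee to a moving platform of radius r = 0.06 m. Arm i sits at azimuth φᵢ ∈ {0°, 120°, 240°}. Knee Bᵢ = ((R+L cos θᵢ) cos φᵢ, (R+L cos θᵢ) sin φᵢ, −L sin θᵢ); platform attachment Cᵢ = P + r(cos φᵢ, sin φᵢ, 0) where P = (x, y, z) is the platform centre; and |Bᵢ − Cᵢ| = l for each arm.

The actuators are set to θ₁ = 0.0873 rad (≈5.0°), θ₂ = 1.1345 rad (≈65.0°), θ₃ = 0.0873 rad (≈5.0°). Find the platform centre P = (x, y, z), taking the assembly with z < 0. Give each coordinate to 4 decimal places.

(0.0871, -0.1509, -0.4201)

S1 = (0.1896·cos0.0°, 0.1896·sin0.0°, -0.0087) = (0.1896, 0.0000, -0.0087)
φ2=120.0°: virtual centre (-0.0661, 0.1145, -0.0906), radius l
arm 3 at φ=240.0°: e+L cos θ3 = 0.1896;  S3 = (-0.0948, -0.1642, -0.0087)
|S₂|²−|S₁|² = -0.0103;  |S₃|²−|S₁|² = 0.0000
linear system: -0.5115x+0.2291y = -0.0103−-0.1638z; -0.5689x+-0.3284y = 0.0000−0.0000z
det = 0.2983;  x = 0.0114+-0.1804z,  y = -0.0197+0.3124z
quadratic in z: (1.1301)z²+(0.0694)z+(-0.1703)=0, √Δ=0.8801 → z ∈ {-0.4201, 0.3586}; z = -0.4201 (taking z<0)
x = 0.0871, y = -0.1509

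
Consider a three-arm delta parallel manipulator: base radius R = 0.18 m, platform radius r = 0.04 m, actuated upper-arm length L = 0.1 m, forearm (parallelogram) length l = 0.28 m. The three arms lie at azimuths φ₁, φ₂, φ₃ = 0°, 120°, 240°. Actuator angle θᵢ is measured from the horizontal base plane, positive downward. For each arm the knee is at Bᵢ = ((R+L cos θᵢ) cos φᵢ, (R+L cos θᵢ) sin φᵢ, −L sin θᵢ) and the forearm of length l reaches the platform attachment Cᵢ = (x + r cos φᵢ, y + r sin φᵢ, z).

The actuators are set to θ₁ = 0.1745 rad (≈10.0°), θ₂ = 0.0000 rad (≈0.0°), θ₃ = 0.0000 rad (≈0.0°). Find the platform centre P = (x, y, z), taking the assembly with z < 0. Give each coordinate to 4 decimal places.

(-0.0079, 0.0000, -0.1504)

arm 1 at φ=0.0°: (R−r)+L cos θ1 = 0.2385;  O1 = (0.2385, 0.0000, -0.0174)
φ2=120.0°: virtual centre (-0.1200, 0.2078, 0.0000), radius l
arm 3 at φ=240.0°: (R−r)+L cos θ3 = 0.2400;  O3 = (-0.1200, -0.2078, 0.0000)
subtract pairs → two planes through P
linear system: -0.7170x+0.4157y = 0.0004−0.0347z; -0.7170x+-0.4157y = 0.0004−0.0347z
det = 0.5961;  x = -0.0006+0.0484z,  y = 0.0000+0.0000z
sphere 1 gives Az²+Bz+C=0 with A=1.0023, B=0.0116, C=-0.0209;  B²−4AC=0.0841;  roots -0.1504, 0.1389;  negative root z = -0.1504
x = -0.0079, y = 0.0000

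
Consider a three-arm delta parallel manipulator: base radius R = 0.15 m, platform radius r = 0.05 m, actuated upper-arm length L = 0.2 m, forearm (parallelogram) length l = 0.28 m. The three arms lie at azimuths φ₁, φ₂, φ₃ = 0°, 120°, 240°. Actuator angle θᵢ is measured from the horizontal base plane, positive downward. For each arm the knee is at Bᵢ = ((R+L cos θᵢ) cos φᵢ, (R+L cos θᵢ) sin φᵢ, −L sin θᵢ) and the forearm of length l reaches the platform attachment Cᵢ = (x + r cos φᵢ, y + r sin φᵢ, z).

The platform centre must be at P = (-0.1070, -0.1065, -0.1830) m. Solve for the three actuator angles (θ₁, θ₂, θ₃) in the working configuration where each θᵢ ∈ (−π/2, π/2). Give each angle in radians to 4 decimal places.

φ1=0.0° → target in arm frame (-0.1070, -0.1065)
  A=0.2070, B=-0.1830, C=(l²−L²−A²−y'²−z²)/(2L)=-0.1232
  θ1 = atan2(B,A) + arccos(C/0.2763) = 1.3090
φ2=120.0° → target in arm frame (-0.0387, 0.1459)
  A=0.1387, B=-0.1830, C=(l²−L²−A²−y'²−z²)/(2L)=-0.0891
  θ2 = atan2(B,A) + arccos(C/0.2296) = 1.0470
rotate P by −φ3: (0.1457, -0.0394, -0.1830)
  A cos θ + B sin θ = C:  -0.0457·cos θ + -0.1830·sin θ = 0.0032
  √(A²+B²)=0.1886;  θ3 = -1.8157+1.5540 ≈ -0.2617

θ₁ = 1.3090, θ₂ = 1.0470, θ₃ = -0.2617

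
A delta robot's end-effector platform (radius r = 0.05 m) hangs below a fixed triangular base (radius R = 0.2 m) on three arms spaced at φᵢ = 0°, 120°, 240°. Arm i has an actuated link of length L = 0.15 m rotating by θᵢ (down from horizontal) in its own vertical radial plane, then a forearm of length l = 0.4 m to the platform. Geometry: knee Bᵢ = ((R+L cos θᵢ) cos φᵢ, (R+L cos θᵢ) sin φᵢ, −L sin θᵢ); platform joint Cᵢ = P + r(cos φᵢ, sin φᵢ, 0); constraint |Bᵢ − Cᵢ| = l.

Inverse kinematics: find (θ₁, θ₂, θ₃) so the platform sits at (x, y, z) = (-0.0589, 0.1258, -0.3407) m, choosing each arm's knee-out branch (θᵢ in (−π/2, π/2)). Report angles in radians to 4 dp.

rotate P by −φ1: (-0.0589, 0.1258, -0.3407)
  e−x'=0.2089;  (l²−L²−(e−x')²−y'²−z²)/2L = -0.1268
  θ1 = atan2(B,A) + arccos(C/0.3996) = 0.8729
φ2=120.0° → target in arm frame (0.1384, -0.0119)
  A cos θ + B sin θ = C:  0.0116·cos θ + -0.3407·sin θ = 0.0705
  γ=atan2(-0.3407,0.0116)=-1.5368;  ψ=arccos(0.2068)=1.3625;  θ2=γ+ψ≈-0.1742
φ3=240.0° → target in arm frame (-0.0795, -0.1139)
  A cos θ + B sin θ = C:  0.2295·cos θ + -0.3407·sin θ = -0.1474
  γ=atan2(-0.3407,0.2295)=-0.9780;  ψ=arccos(-0.3588)=1.9378;  θ3=γ+ψ≈0.9598

θ₁ = 0.8729, θ₂ = -0.1742, θ₃ = 0.9598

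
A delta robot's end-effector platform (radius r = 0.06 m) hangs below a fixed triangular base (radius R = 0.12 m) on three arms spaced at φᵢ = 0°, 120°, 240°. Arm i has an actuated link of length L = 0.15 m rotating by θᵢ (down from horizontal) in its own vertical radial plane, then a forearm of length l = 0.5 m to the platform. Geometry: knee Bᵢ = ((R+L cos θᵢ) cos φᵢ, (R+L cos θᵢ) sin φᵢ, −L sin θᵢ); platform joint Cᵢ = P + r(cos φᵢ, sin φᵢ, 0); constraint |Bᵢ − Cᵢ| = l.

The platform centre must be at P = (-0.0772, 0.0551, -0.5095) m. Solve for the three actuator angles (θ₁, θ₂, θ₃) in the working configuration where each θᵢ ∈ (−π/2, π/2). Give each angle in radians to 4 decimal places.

φ1=0.0° → target in arm frame (-0.0772, 0.0551)
  A cos θ + B sin θ = C:  0.1372·cos θ + -0.5095·sin θ = -0.1798
  γ=atan2(-0.5095,0.1372)=-1.3078;  ψ=arccos(-0.3408)=1.9186;  θ1=γ+ψ≈0.6108
arm 2 (φ=120.0°): x'=0.0863, y'=0.0393
  e−x'=-0.0263;  (l²−L²−(e−x')²−y'²−z²)/2L = -0.1144
  θ2 = atan2(B,A) + arccos(C/0.5102) = 0.1746
φ3=240.0° → target in arm frame (-0.0091, -0.0944)
  A cos θ + B sin θ = C:  0.0691·cos θ + -0.5095·sin θ = -0.1526
  γ=atan2(-0.5095,0.0691)=-1.4360;  ψ=arccos(-0.2968)=1.8721;  θ3=γ+ψ≈0.4362

θ₁ = 0.6108, θ₂ = 0.1746, θ₃ = 0.4362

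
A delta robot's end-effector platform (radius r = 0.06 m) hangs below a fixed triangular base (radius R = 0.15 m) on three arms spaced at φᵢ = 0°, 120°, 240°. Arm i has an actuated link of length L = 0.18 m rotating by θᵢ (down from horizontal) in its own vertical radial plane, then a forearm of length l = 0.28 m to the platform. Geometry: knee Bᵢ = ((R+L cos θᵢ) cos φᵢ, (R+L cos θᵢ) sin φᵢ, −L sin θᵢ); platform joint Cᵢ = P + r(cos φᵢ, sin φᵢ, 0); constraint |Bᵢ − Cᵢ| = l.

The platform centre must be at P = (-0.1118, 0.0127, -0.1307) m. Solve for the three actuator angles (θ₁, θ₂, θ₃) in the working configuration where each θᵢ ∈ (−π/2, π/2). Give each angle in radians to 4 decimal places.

arm 1 (φ=0.0°): x'=-0.1118, y'=0.0127
  e−x'=0.2018;  (l²−L²−(e−x')²−y'²−z²)/2L = -0.0332
  γ=atan2(-0.1307,0.2018)=-0.5747;  ψ=arccos(-0.1383)=1.7095;  θ1=γ+ψ≈1.1348
φ2=120.0° → target in arm frame (0.0669, 0.0905)
  A=0.0231, B=-0.1307, C=(l²−L²−A²−y'²−z²)/(2L)=0.0561
  γ=atan2(-0.1307,0.0231)=-1.3959;  ψ=arccos(0.4227)=1.1343;  θ2=γ+ψ≈-0.2615
arm 3 (φ=240.0°): x'=0.0449, y'=-0.1032
  e−x'=0.0451;  (l²−L²−(e−x')²−y'²−z²)/2L = 0.0451
  θ3 = atan2(B,A) + arccos(C/0.1383) = -0.0001

θ₁ = 1.1348, θ₂ = -0.2615, θ₃ = -0.0001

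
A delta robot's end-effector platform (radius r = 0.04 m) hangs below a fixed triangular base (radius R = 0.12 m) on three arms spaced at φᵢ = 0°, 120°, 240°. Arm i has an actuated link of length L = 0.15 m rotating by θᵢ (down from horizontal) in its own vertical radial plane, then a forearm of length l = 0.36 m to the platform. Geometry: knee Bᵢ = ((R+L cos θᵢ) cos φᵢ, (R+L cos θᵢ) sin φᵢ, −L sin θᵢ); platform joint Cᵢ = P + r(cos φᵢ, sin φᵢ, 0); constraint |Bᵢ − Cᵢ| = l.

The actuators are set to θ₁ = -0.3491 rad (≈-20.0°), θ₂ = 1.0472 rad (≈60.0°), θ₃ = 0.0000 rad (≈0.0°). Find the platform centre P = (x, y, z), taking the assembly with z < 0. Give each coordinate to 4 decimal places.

O1 = (0.2210·cos0.0°, 0.2210·sin0.0°, 0.0513) = (0.2210, 0.0000, 0.0513)
arm 2 at φ=120.0°: e+L cos θ2 = 0.1550;  O2 = (-0.0775, 0.1342, -0.1299)
φ3=240.0°: virtual centre (-0.1150, -0.1992, 0.0000), radius l
eliminate P² terms by subtracting sphere 1 from 2 and 3
linear system: -0.5969x+0.2685y = -0.0106−-0.3624z; -0.6719x+-0.3984y = 0.0014−-0.1026z
det = 0.4182;  x = 0.0091+-0.4111z,  y = -0.0190+0.4359z
quadratic in z: (1.3590)z²+(0.0550)z+(-0.0817)=0, √Δ=0.6688 → z ∈ {-0.2663, 0.2258}; z = -0.2663 (taking z<0)
x = 0.1186, y = -0.1351

(0.1186, -0.1351, -0.2663)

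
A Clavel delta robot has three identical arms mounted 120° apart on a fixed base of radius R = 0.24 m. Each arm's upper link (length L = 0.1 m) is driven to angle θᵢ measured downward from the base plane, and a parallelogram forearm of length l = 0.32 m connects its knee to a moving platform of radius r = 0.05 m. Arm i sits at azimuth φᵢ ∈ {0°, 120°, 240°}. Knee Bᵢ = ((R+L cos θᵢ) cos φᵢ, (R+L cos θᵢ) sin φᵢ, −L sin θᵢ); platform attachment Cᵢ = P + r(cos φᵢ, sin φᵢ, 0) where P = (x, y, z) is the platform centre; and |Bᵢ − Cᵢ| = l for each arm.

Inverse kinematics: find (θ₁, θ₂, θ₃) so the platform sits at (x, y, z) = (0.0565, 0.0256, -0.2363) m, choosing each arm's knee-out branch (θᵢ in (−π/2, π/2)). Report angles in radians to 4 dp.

rotate P by −φ1: (0.0565, 0.0256, -0.2363)
  A cos θ + B sin θ = C:  0.1335·cos θ + -0.2363·sin θ = 0.0904
  θ1 = atan2(B,A) + arccos(C/0.2714) = 0.1746
arm 2 (φ=120.0°): x'=-0.0061, y'=-0.0617
  A=0.1961, B=-0.2363, C=(l²−L²−A²−y'²−z²)/(2L)=-0.0285
  γ=atan2(-0.2363,0.1961)=-0.8782;  ψ=arccos(-0.0927)=1.6637;  θ2=γ+ψ≈0.7855
φ3=240.0° → target in arm frame (-0.0504, 0.0361)
  A cos θ + B sin θ = C:  0.2404·cos θ + -0.2363·sin θ = -0.1127
  γ=atan2(-0.2363,0.2404)=-0.7768;  ψ=arccos(-0.3344)=1.9118;  θ3=γ+ψ≈1.1350

θ₁ = 0.1746, θ₂ = 0.7855, θ₃ = 1.1350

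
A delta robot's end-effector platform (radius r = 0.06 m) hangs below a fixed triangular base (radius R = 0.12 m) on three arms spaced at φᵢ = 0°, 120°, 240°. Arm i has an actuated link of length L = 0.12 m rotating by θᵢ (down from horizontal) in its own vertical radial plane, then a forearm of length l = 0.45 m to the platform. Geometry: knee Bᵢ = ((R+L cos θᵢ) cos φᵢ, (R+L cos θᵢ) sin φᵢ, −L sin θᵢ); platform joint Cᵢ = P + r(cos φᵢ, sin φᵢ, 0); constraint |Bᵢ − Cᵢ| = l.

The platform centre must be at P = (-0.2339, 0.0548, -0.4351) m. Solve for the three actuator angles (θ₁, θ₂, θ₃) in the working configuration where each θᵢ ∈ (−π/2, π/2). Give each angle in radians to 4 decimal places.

rotate P by −φ1: (-0.2339, 0.0548, -0.4351)
  e−x'=0.2939;  (l²−L²−(e−x')²−y'²−z²)/2L = -0.3775
  γ=atan2(-0.4351,0.2939)=-0.9767;  ψ=arccos(-0.7189)=2.3730;  θ1=γ+ψ≈1.3963
arm 2 (φ=120.0°): x'=0.1644, y'=0.1752
  A=-0.1044, B=-0.4351, C=(l²−L²−A²−y'²−z²)/(2L)=-0.1783
  θ2 = atan2(B,A) + arccos(C/0.4475) = 0.1744
rotate P by −φ3: (0.0695, -0.2300, -0.4351)
  A=-0.0095, B=-0.4351, C=(l²−L²−A²−y'²−z²)/(2L)=-0.2258
  θ3 = atan2(B,A) + arccos(C/0.4352) = 0.5236

θ₁ = 1.3963, θ₂ = 0.1744, θ₃ = 0.5236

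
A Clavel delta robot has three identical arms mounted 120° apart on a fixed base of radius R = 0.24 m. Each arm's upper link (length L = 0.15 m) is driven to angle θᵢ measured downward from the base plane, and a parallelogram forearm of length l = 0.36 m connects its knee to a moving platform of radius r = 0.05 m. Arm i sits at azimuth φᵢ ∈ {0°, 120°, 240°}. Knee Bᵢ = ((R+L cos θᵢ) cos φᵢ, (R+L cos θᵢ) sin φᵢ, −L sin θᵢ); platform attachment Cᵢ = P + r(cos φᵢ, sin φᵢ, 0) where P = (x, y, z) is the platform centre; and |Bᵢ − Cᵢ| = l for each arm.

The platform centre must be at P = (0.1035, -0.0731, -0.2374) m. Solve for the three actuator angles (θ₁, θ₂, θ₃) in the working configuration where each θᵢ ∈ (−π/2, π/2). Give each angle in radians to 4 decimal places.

θ₁ = -0.1744, θ₂ = 1.3093, θ₃ = 0.6111

rotate P by −φ1: (0.1035, -0.0731, -0.2374)
  A=0.0865, B=-0.2374, C=(l²−L²−A²−y'²−z²)/(2L)=0.1264
  γ=atan2(-0.2374,0.0865)=-1.2214;  ψ=arccos(0.5002)=1.0470;  θ1=γ+ψ≈-0.1744
rotate P by −φ2: (-0.1151, -0.0531, -0.2374)
  A cos θ + B sin θ = C:  0.3051·cos θ + -0.2374·sin θ = -0.1505
  θ2 = atan2(B,A) + arccos(C/0.3865) = 1.3093
φ3=240.0° → target in arm frame (0.0116, 0.1262)
  A cos θ + B sin θ = C:  0.1784·cos θ + -0.2374·sin θ = 0.0099
  √(A²+B²)=0.2970;  θ3 = -0.9262+1.5374 ≈ 0.6111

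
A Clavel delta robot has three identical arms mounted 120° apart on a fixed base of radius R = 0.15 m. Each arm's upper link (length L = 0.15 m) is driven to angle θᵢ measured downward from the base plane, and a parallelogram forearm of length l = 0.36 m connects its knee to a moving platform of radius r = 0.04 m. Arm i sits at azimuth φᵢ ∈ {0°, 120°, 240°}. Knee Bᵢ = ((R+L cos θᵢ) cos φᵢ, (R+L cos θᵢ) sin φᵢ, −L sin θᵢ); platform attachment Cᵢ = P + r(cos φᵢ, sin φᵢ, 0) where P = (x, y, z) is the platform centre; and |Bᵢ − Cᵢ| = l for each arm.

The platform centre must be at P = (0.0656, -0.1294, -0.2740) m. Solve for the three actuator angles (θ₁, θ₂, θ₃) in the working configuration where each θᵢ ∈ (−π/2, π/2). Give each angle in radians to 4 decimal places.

rotate P by −φ1: (0.0656, -0.1294, -0.2740)
  e−x'=0.0444;  (l²−L²−(e−x')²−y'²−z²)/2L = 0.0444
  γ=atan2(-0.2740,0.0444)=-1.4101;  ψ=arccos(0.1598)=1.4103;  θ1=γ+ψ≈0.0001
rotate P by −φ2: (-0.1449, 0.0079, -0.2740)
  A=0.2549, B=-0.2740, C=(l²−L²−A²−y'²−z²)/(2L)=-0.1100
  γ=atan2(-0.2740,0.2549)=-0.8216;  ψ=arccos(-0.2939)=1.8691;  θ2=γ+ψ≈1.0475
arm 3 (φ=240.0°): x'=0.0793, y'=0.1215
  A=0.0307, B=-0.2740, C=(l²−L²−A²−y'²−z²)/(2L)=0.0544
  γ=atan2(-0.2740,0.0307)=-1.4591;  ψ=arccos(0.1972)=1.3723;  θ3=γ+ψ≈-0.0868

θ₁ = 0.0001, θ₂ = 1.0475, θ₃ = -0.0868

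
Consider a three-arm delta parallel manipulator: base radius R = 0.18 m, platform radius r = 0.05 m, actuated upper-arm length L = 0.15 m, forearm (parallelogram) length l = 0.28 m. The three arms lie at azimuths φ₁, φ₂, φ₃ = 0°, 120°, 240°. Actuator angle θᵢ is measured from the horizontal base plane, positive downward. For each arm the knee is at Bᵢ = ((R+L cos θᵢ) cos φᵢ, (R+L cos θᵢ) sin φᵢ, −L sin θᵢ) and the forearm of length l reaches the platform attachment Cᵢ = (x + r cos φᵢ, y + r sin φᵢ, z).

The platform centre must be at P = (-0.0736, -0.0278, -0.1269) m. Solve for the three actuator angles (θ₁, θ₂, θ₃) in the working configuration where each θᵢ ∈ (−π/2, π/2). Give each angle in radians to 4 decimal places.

θ₁ = 1.0472, θ₂ = 0.3496, θ₃ = -0.3500

arm 1 (φ=0.0°): x'=-0.0736, y'=-0.0278
  e−x'=0.2036;  (l²−L²−(e−x')²−y'²−z²)/2L = -0.0081
  √(A²+B²)=0.2399;  θ1 = -0.5574+1.6046 ≈ 1.0472
arm 2 (φ=120.0°): x'=0.0127, y'=0.0776
  e−x'=0.1173;  (l²−L²−(e−x')²−y'²−z²)/2L = 0.0667
  θ2 = atan2(B,A) + arccos(C/0.1728) = 0.3496
rotate P by −φ3: (0.0609, -0.0498, -0.1269)
  e−x'=0.0691;  (l²−L²−(e−x')²−y'²−z²)/2L = 0.1084
  γ=atan2(-0.1269,0.0691)=-1.0720;  ψ=arccos(0.7505)=0.7220;  θ3=γ+ψ≈-0.3500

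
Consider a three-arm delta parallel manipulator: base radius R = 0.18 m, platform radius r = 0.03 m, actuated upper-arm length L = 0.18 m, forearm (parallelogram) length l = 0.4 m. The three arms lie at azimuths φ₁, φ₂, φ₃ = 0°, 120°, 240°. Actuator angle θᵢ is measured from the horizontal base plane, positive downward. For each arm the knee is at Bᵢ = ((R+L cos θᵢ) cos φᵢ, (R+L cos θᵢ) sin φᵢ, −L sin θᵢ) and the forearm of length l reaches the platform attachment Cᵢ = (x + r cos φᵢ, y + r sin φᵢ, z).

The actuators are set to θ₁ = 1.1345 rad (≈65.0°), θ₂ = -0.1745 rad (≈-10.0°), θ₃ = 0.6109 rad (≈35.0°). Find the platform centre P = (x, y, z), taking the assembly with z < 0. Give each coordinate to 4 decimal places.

(-0.1353, 0.0825, -0.3134)

arm 1 at φ=0.0°: (R−r)+L cos θ1 = 0.2261;  O1 = (0.2261, 0.0000, -0.1631)
φ2=120.0°: virtual centre (-0.1636, 0.2834, 0.0313), radius l
arm 3 at φ=240.0°: (R−r)+L cos θ3 = 0.2974;  O3 = (-0.1487, -0.2576, -0.1032)
subtract pairs → two planes through P
linear system: -0.7794x+0.5668y = 0.0304−0.3888z; -0.7496x+-0.5152y = 0.0214−0.1198z
det = 0.8264;  x = -0.0336+0.3245z,  y = 0.0073+-0.2397z
into |P−O₁|² = l²: 1.1627z² + 0.1542z + -0.0659 = 0;  Δ = 0.3303;  z = -0.3134 or 0.1808 → z<0 root = -0.3134
x = -0.1353, y = 0.0825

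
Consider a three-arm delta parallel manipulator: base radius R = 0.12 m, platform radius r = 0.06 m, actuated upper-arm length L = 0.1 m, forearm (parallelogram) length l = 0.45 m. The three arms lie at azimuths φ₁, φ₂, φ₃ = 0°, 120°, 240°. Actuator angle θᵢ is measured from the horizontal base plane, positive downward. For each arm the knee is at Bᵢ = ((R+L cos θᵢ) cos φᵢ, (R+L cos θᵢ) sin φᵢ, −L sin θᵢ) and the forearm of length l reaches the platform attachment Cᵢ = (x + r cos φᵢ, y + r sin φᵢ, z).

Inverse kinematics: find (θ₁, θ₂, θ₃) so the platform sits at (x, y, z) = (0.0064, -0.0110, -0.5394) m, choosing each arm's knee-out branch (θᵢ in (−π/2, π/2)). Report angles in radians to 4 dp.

θ₁ = 1.3094, θ₂ = 1.3971, θ₃ = 1.3098

φ1=0.0° → target in arm frame (0.0064, -0.0110)
  A=0.0536, B=-0.5394, C=(l²−L²−A²−y'²−z²)/(2L)=-0.5072
  √(A²+B²)=0.5421;  θ1 = -1.4718+2.7812 ≈ 1.3094
φ2=120.0° → target in arm frame (-0.0127, 0.0000)
  A=0.0727, B=-0.5394, C=(l²−L²−A²−y'²−z²)/(2L)=-0.5187
  γ=atan2(-0.5394,0.0727)=-1.4368;  ψ=arccos(-0.9530)=2.8338;  θ2=γ+ψ≈1.3971
arm 3 (φ=240.0°): x'=0.0063, y'=0.0110
  A=0.0537, B=-0.5394, C=(l²−L²−A²−y'²−z²)/(2L)=-0.5073
  θ3 = atan2(B,A) + arccos(C/0.5421) = 1.3098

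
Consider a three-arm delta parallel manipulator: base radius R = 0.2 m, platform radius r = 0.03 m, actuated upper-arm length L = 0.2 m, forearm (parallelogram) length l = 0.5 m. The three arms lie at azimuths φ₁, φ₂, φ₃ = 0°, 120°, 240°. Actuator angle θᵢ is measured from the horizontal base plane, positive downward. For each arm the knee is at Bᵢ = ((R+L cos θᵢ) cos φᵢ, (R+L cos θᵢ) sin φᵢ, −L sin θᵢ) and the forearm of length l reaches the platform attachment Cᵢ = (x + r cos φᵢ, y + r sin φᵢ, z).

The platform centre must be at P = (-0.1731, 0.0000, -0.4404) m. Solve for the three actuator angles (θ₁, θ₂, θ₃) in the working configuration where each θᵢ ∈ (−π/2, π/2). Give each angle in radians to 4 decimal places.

θ₁ = 1.1345, θ₂ = 0.2620, θ₃ = 0.2620

φ1=0.0° → target in arm frame (-0.1731, 0.0000)
  A=0.3431, B=-0.4404, C=(l²−L²−A²−y'²−z²)/(2L)=-0.2542
  γ=atan2(-0.4404,0.3431)=-0.9090;  ψ=arccos(-0.4553)=2.0435;  θ1=γ+ψ≈1.1345
φ2=120.0° → target in arm frame (0.0865, 0.1499)
  e−x'=0.0835;  (l²−L²−(e−x')²−y'²−z²)/2L = -0.0335
  θ2 = atan2(B,A) + arccos(C/0.4482) = 0.2620
rotate P by −φ3: (0.0866, -0.1499, -0.4404)
  e−x'=0.0834;  (l²−L²−(e−x')²−y'²−z²)/2L = -0.0335
  θ3 = atan2(B,A) + arccos(C/0.4482) = 0.2620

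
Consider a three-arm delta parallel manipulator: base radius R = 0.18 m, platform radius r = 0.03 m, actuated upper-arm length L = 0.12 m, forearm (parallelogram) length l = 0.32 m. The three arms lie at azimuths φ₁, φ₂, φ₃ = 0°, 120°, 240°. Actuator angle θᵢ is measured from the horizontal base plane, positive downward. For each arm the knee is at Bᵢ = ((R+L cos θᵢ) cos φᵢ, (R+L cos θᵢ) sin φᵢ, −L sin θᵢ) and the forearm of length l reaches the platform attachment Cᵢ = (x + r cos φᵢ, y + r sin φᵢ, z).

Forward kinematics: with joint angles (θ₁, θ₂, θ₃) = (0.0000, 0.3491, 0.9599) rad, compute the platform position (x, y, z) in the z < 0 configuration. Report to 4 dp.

φ1=0.0°: virtual centre (0.2700, 0.0000, 0.0000), radius l
centre 2 = (0.2628·cos120.0°, 0.2628·sin120.0°, -0.0410) = (-0.1314, 0.2276, -0.0410)
φ3=240.0°: virtual centre (-0.1094, -0.1895, -0.0983), radius l
subtract pairs → two planes through P
linear system: -0.8028x+0.4551y = -0.0022−-0.0821z; -0.7588x+-0.3790y = -0.0154−-0.1966z
Cramer: x(z) = 0.0120-0.1856z;  y(z) = 0.0164-0.1470z
into |P−centre ₁|² = l²: 1.0561z² + 0.0909z + -0.0356 = 0;  Δ = 0.1586;  z = -0.2316 or 0.1455 → z<0 root = -0.2316
x = 0.0550, y = 0.0505

(0.0550, 0.0505, -0.2316)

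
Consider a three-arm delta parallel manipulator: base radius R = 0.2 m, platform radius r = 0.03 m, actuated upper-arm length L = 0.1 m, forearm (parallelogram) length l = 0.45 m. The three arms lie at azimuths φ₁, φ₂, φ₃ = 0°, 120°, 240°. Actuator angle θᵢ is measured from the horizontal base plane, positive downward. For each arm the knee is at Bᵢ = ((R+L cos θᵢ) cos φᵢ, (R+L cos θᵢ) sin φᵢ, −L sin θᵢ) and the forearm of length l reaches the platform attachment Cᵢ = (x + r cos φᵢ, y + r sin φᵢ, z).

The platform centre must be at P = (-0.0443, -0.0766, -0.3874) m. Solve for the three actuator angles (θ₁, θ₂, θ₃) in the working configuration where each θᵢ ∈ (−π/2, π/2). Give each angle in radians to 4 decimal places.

φ1=0.0° → target in arm frame (-0.0443, -0.0766)
  A cos θ + B sin θ = C:  0.2143·cos θ + -0.3874·sin θ = -0.0469
  θ1 = atan2(B,A) + arccos(C/0.4427) = 0.6113
arm 2 (φ=120.0°): x'=-0.0442, y'=0.0767
  A=0.2142, B=-0.3874, C=(l²−L²−A²−y'²−z²)/(2L)=-0.0467
  √(A²+B²)=0.4427;  θ2 = -1.0657+1.6764 ≈ 0.6107
arm 3 (φ=240.0°): x'=0.0885, y'=-0.0001
  A=0.0815, B=-0.3874, C=(l²−L²−A²−y'²−z²)/(2L)=0.1789
  γ=atan2(-0.3874,0.0815)=-1.3634;  ψ=arccos(0.4519)=1.1019;  θ3=γ+ψ≈-0.2615

θ₁ = 0.6113, θ₂ = 0.6107, θ₃ = -0.2615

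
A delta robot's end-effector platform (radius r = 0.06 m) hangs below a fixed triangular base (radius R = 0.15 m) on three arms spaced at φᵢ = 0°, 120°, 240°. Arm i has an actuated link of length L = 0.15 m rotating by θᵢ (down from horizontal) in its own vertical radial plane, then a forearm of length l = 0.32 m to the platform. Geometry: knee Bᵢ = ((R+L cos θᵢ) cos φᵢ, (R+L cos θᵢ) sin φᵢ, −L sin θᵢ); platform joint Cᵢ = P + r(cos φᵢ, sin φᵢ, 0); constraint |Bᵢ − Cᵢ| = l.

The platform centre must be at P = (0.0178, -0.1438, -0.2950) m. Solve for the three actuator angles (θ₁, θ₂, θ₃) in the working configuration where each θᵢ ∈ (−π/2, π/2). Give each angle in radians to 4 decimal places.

θ₁ = 0.6108, θ₂ = 1.2217, θ₃ = 0.0876

φ1=0.0° → target in arm frame (0.0178, -0.1438)
  A=0.0722, B=-0.2950, C=(l²−L²−A²−y'²−z²)/(2L)=-0.1101
  √(A²+B²)=0.3037;  θ1 = -1.3308+1.9416 ≈ 0.6108
φ2=120.0° → target in arm frame (-0.1334, 0.0565)
  A cos θ + B sin θ = C:  0.2234·cos θ + -0.2950·sin θ = -0.2008
  γ=atan2(-0.2950,0.2234)=-0.9226;  ψ=arccos(-0.5426)=2.1443;  θ2=γ+ψ≈1.2217
rotate P by −φ3: (0.1156, 0.0873, -0.2950)
  A=-0.0256, B=-0.2950, C=(l²−L²−A²−y'²−z²)/(2L)=-0.0514
  θ3 = atan2(B,A) + arccos(C/0.2961) = 0.0876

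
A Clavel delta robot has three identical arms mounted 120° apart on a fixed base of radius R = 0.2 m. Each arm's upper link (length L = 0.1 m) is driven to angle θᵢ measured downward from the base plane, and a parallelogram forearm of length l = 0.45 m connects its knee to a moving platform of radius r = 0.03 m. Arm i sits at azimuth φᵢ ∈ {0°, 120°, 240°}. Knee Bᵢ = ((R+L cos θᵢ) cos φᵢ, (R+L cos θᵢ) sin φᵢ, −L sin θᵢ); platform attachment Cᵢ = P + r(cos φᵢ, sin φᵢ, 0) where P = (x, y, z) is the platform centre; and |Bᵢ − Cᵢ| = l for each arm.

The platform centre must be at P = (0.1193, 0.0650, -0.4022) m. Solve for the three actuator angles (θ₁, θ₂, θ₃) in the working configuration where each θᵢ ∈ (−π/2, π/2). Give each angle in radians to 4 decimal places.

arm 1 (φ=0.0°): x'=0.1193, y'=0.0650
  A cos θ + B sin θ = C:  0.0507·cos θ + -0.4022·sin θ = 0.1197
  γ=atan2(-0.4022,0.0507)=-1.4454;  ψ=arccos(0.2953)=1.2711;  θ1=γ+ψ≈-0.1743
arm 2 (φ=120.0°): x'=-0.0034, y'=-0.1358
  e−x'=0.1734;  (l²−L²−(e−x')²−y'²−z²)/2L = -0.0888
  γ=atan2(-0.4022,0.1734)=-1.1638;  ψ=arccos(-0.2028)=1.7750;  θ2=γ+ψ≈0.6112
φ3=240.0° → target in arm frame (-0.1159, 0.0708)
  e−x'=0.2859;  (l²−L²−(e−x')²−y'²−z²)/2L = -0.2802
  θ3 = atan2(B,A) + arccos(C/0.4935) = 1.2219

θ₁ = -0.1743, θ₂ = 0.6112, θ₃ = 1.2219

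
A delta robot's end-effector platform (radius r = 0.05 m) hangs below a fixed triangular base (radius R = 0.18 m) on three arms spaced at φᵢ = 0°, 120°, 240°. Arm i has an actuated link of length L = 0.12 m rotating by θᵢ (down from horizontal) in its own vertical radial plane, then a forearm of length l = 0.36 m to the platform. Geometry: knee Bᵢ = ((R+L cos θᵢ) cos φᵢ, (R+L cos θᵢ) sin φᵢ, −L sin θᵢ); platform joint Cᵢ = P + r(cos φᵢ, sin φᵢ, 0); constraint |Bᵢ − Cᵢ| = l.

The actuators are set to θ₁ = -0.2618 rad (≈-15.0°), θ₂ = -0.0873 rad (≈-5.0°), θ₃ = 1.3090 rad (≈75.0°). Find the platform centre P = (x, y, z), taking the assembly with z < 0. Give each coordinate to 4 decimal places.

arm 1 at φ=0.0°: ρ1 = 0.2459;  centre 1 = (0.2459, 0.0000, 0.0311)
φ2=120.0°: virtual centre (-0.1248, 0.2161, 0.0105), radius l
centre 3 = (0.1611·cos240.0°, 0.1611·sin240.0°, -0.1159) = (-0.0805, -0.1395, -0.1159)
eliminate P² terms by subtracting sphere 1 from 2 and 3
[-0.7414 0.4322 -0.0412]·P = 0.0009;  [-0.6529 -0.2790 -0.2939]·P = -0.0221
Cramer: x(z) = 0.0190-0.2833z;  y(z) = 0.0347-0.3906z
sphere 1 gives Az²+Bz+C=0 with A=1.2329, B=0.0394, C=-0.0759;  B²−4AC=0.3760;  roots -0.2646, 0.2327;  negative root z = -0.2646
x = 0.0939, y = 0.1381

(0.0939, 0.1381, -0.2646)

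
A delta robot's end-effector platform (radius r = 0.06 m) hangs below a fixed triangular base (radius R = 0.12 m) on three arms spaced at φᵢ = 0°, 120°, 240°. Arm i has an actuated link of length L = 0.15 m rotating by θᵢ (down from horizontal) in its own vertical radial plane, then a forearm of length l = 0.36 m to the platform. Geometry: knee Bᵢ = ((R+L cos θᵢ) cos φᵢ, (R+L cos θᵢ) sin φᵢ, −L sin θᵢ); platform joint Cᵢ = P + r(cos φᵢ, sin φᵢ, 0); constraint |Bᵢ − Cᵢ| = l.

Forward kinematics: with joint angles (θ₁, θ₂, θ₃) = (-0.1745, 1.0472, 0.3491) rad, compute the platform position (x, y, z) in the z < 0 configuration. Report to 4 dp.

(0.1430, -0.1134, -0.3094)

arm 1 at φ=0.0°: (R−r)+L cos θ1 = 0.2077;  S1 = (0.2077, 0.0000, 0.0260)
arm 2 at φ=120.0°: (R−r)+L cos θ2 = 0.1350;  S2 = (-0.0675, 0.1169, -0.1299)
arm 3 at φ=240.0°: (R−r)+L cos θ3 = 0.2010;  S3 = (-0.1005, -0.1740, -0.0513)
|S₂|²−|S₁|² = -0.0087;  |S₃|²−|S₁|² = -0.0008
linear system: -0.5504x+0.2338y = -0.0087−-0.3119z; -0.6164x+-0.3481y = -0.0008−-0.1547z
det = 0.3357;  x = 0.0096+-0.4311z,  y = -0.0147+0.3190z
into |P−S₁|² = l²: 1.2876z² + 0.1094z + -0.0895 = 0;  Δ = 0.4727;  z = -0.3094 or 0.2245 → z<0 root = -0.3094
x = 0.1430, y = -0.1134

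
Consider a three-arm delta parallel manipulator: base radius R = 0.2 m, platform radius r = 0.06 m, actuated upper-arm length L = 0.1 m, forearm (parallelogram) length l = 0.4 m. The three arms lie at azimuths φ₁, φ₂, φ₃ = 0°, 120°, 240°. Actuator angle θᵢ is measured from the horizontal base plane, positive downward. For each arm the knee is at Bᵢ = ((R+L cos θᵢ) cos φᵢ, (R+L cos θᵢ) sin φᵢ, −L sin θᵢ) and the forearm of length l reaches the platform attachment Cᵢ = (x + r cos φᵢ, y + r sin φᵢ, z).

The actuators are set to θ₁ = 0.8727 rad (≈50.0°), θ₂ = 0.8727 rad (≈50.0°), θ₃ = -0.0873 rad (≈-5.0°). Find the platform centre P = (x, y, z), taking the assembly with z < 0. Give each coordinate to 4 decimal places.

(-0.0532, -0.0922, -0.3685)

arm 1 at φ=0.0°: e+L cos θ1 = 0.2043;  centre 1 = (0.2043, 0.0000, -0.0766)
arm 2 at φ=120.0°: e+L cos θ2 = 0.2043;  centre 2 = (-0.1021, 0.1769, -0.0766)
arm 3 at φ=240.0°: e+L cos θ3 = 0.2396;  centre 3 = (-0.1198, -0.2075, 0.0087)
|centre ₂|²−|centre ₁|² = 0.0000;  |centre ₃|²−|centre ₁|² = 0.0099
plane₁₂: -0.6128x+0.3538y+0.0000z = 0.0000
Cramer: x(z) = -0.0072+0.1248z;  y(z) = -0.0125+0.2162z
quadratic in z: (1.0623)z²+(0.0950)z+(-0.1092)=0, √Δ=0.6879 → z ∈ {-0.3685, 0.2791}; z = -0.3685 (taking z<0)
x = -0.0532, y = -0.0922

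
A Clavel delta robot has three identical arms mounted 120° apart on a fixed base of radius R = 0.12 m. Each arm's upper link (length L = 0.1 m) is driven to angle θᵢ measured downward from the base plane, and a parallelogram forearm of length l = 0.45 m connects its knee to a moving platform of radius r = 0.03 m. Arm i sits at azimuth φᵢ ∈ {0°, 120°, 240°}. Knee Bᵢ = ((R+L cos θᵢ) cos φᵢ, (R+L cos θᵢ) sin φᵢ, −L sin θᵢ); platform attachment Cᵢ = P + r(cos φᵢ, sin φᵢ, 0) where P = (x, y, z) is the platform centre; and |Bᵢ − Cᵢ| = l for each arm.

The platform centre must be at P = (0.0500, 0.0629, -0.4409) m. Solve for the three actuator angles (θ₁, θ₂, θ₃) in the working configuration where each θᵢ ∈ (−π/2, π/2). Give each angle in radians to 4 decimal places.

arm 1 (φ=0.0°): x'=0.0500, y'=0.0629
  A=0.0400, B=-0.4409, C=(l²−L²−A²−y'²−z²)/(2L)=-0.0372
  θ1 = atan2(B,A) + arccos(C/0.4427) = 0.1747
rotate P by −φ2: (0.0295, -0.0748, -0.4409)
  A cos θ + B sin θ = C:  0.0605·cos θ + -0.4409·sin θ = -0.0557
  γ=atan2(-0.4409,0.0605)=-1.4344;  ψ=arccos(-0.1252)=1.6963;  θ2=γ+ψ≈0.2620
φ3=240.0° → target in arm frame (-0.0795, 0.0119)
  e−x'=0.1695;  (l²−L²−(e−x')²−y'²−z²)/2L = -0.1538
  √(A²+B²)=0.4723;  θ3 = -1.2038+1.9024 ≈ 0.6986

θ₁ = 0.1747, θ₂ = 0.2620, θ₃ = 0.6986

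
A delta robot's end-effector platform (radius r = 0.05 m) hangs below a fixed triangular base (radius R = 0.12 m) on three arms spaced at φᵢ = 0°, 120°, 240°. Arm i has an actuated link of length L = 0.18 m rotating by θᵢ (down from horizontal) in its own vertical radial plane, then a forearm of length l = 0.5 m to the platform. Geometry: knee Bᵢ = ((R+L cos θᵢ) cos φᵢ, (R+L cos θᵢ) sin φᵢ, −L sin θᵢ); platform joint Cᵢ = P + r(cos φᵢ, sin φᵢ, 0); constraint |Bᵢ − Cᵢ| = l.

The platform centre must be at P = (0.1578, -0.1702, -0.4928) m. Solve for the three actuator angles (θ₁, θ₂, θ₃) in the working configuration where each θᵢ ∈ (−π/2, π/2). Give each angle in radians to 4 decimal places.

θ₁ = 0.1745, θ₂ = 1.1344, θ₃ = 0.4360

arm 1 (φ=0.0°): x'=0.1578, y'=-0.1702
  A cos θ + B sin θ = C:  -0.0878·cos θ + -0.4928·sin θ = -0.1720
  γ=atan2(-0.4928,-0.0878)=-1.7471;  ψ=arccos(-0.3437)=1.9216;  θ1=γ+ψ≈0.1745
φ2=120.0° → target in arm frame (-0.2263, -0.0516)
  e−x'=0.2963;  (l²−L²−(e−x')²−y'²−z²)/2L = -0.3214
  γ=atan2(-0.4928,0.2963)=-1.0295;  ψ=arccos(-0.5589)=2.1639;  θ2=γ+ψ≈1.1344
rotate P by −φ3: (0.0685, 0.2218, -0.4928)
  A cos θ + B sin θ = C:  0.0015·cos θ + -0.4928·sin θ = -0.2068
  √(A²+B²)=0.4928;  θ3 = -1.5677+2.0037 ≈ 0.4360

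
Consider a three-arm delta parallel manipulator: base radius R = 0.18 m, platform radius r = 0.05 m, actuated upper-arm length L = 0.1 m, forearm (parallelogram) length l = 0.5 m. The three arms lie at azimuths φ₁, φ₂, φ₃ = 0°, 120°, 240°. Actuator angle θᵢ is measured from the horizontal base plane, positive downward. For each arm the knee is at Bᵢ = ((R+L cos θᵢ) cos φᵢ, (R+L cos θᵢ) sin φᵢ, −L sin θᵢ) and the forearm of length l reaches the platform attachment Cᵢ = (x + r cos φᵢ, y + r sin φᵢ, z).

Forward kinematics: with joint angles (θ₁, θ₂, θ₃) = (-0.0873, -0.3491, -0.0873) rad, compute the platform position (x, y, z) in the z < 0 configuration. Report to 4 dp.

arm 1 at φ=0.0°: ρ1 = 0.2296;  O1 = (0.2296, 0.0000, 0.0087)
O2 = (0.2240·cos120.0°, 0.2240·sin120.0°, 0.0342) = (-0.1120, 0.1940, 0.0342)
arm 3 at φ=240.0°: ρ3 = 0.2296;  O3 = (-0.1148, -0.1989, 0.0087)
eliminate P² terms by subtracting sphere 1 from 2 and 3
linear system: -0.6832x+0.3879y = -0.0015−0.0510z; -0.6889x+-0.3977y = 0.0000−0.0000z
Cramer: x(z) = 0.0011+0.0376z;  y(z) = -0.0019-0.0652z
sphere 1 gives Az²+Bz+C=0 with A=1.0057, B=-0.0344, C=-0.1977;  B²−4AC=0.7964;  roots -0.4266, 0.4608;  negative root z = -0.4266
x = -0.0150, y = 0.0259

(-0.0150, 0.0259, -0.4266)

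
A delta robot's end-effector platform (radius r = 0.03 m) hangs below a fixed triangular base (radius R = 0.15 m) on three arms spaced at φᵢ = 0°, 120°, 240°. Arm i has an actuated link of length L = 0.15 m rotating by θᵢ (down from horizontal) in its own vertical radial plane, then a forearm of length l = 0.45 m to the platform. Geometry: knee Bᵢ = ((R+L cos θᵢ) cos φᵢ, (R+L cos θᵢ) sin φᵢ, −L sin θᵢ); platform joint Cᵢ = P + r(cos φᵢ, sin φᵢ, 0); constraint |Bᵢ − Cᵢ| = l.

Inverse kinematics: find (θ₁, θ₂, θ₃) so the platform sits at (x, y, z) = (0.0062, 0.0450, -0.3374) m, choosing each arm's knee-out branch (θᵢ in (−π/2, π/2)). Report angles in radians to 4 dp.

rotate P by −φ1: (0.0062, 0.0450, -0.3374)
  A=0.1138, B=-0.3374, C=(l²−L²−A²−y'²−z²)/(2L)=0.1706
  θ1 = atan2(B,A) + arccos(C/0.3561) = -0.1744
φ2=120.0° → target in arm frame (0.0359, -0.0279)
  A cos θ + B sin θ = C:  0.0841·cos θ + -0.3374·sin θ = 0.1944
  √(A²+B²)=0.3477;  θ2 = -1.3264+0.9777 ≈ -0.3487
φ3=240.0° → target in arm frame (-0.0421, -0.0171)
  A=0.1621, B=-0.3374, C=(l²−L²−A²−y'²−z²)/(2L)=0.1320
  γ=atan2(-0.3374,0.1621)=-1.1230;  ψ=arccos(0.3527)=1.2104;  θ3=γ+ψ≈0.0874

θ₁ = -0.1744, θ₂ = -0.3487, θ₃ = 0.0874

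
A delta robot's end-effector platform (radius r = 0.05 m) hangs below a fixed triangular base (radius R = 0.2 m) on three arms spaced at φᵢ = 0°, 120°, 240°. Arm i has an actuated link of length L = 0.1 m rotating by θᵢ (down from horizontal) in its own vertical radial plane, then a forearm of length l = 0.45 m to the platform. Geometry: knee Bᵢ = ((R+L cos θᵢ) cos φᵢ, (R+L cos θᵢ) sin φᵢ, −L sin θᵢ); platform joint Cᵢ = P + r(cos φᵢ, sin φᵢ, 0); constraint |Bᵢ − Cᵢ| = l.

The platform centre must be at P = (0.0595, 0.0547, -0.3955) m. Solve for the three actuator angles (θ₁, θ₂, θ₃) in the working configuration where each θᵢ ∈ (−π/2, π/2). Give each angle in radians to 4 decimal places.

θ₁ = -0.0869, θ₂ = 0.1746, θ₃ = 0.6986

φ1=0.0° → target in arm frame (0.0595, 0.0547)
  e−x'=0.0905;  (l²−L²−(e−x')²−y'²−z²)/2L = 0.1245
  γ=atan2(-0.3955,0.0905)=-1.3458;  ψ=arccos(0.3068)=1.2589;  θ1=γ+ψ≈-0.0869
φ2=120.0° → target in arm frame (0.0176, -0.0789)
  A=0.1324, B=-0.3955, C=(l²−L²−A²−y'²−z²)/(2L)=0.0617
  γ=atan2(-0.3955,0.1324)=-1.2478;  ψ=arccos(0.1479)=1.4224;  θ2=γ+ψ≈0.1746
φ3=240.0° → target in arm frame (-0.0771, 0.0242)
  A cos θ + B sin θ = C:  0.2271·cos θ + -0.3955·sin θ = -0.0804
  γ=atan2(-0.3955,0.2271)=-1.0495;  ψ=arccos(-0.1764)=1.7481;  θ3=γ+ψ≈0.6986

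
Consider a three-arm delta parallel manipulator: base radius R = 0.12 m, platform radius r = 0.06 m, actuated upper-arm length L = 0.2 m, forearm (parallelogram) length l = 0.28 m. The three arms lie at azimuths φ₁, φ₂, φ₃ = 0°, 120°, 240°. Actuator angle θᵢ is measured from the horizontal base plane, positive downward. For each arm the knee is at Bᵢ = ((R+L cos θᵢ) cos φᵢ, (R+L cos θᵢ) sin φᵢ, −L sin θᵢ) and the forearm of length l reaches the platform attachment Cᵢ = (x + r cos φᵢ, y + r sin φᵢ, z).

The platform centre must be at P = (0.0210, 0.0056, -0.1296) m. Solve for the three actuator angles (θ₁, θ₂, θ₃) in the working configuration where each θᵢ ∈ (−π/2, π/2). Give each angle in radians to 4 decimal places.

φ1=0.0° → target in arm frame (0.0210, 0.0056)
  A cos θ + B sin θ = C:  0.0390·cos θ + -0.1296·sin θ = 0.0501
  γ=atan2(-0.1296,0.0390)=-1.2785;  ψ=arccos(0.3704)=1.1914;  θ1=γ+ψ≈-0.0871
φ2=120.0° → target in arm frame (-0.0057, -0.0210)
  A=0.0657, B=-0.1296, C=(l²−L²−A²−y'²−z²)/(2L)=0.0421
  γ=atan2(-0.1296,0.0657)=-1.1019;  ψ=arccos(0.2900)=1.2766;  θ2=γ+ψ≈0.1746
φ3=240.0° → target in arm frame (-0.0153, 0.0154)
  A=0.0753, B=-0.1296, C=(l²−L²−A²−y'²−z²)/(2L)=0.0392
  γ=atan2(-0.1296,0.0753)=-1.0442;  ψ=arccos(0.2616)=1.3061;  θ3=γ+ψ≈0.2619

θ₁ = -0.0871, θ₂ = 0.1746, θ₃ = 0.2619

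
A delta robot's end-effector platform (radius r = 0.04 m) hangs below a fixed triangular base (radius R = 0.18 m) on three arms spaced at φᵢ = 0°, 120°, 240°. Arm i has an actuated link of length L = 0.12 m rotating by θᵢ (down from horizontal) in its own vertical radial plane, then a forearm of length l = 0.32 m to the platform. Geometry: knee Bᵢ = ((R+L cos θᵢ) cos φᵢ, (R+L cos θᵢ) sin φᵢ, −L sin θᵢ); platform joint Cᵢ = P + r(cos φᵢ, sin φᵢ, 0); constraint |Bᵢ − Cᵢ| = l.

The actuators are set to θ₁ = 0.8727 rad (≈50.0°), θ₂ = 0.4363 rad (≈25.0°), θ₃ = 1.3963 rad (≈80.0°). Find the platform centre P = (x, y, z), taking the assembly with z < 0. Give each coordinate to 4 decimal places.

φ1=0.0°: virtual centre (0.2171, 0.0000, -0.0919), radius l
φ2=120.0°: virtual centre (-0.1244, 0.2154, -0.0507), radius l
arm 3 at φ=240.0°: e+L cos θ3 = 0.1608;  S3 = (-0.0804, -0.1393, -0.1182)
eliminate P² terms by subtracting sphere 1 from 2 and 3
[-0.6830 0.4309 0.0824]·P = 0.0089;  [-0.5951 -0.2786 -0.0525]·P = -0.0158
det = 0.4467;  x = 0.0097+0.0008z,  y = 0.0359+-0.1901z
into |P−S₁|² = l²: 1.0361z² + 0.1699z + -0.0496 = 0;  Δ = 0.2345;  z = -0.3157 or 0.1517 → z<0 root = -0.3157
x = 0.0094, y = 0.0959

(0.0094, 0.0959, -0.3157)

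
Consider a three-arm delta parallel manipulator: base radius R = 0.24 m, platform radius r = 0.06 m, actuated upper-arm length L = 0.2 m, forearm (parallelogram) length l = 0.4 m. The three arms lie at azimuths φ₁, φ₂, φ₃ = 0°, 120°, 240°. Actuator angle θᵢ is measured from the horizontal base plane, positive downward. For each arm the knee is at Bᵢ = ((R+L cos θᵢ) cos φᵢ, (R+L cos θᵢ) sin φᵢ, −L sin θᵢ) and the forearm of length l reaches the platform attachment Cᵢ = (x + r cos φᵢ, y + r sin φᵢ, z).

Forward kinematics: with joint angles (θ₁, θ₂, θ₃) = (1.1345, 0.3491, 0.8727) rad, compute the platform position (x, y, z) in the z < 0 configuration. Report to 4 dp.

(-0.0856, 0.0664, -0.3629)

φ1=0.0°: virtual centre (0.2645, 0.0000, -0.1813), radius l
centre 2 = (0.3679·cos120.0°, 0.3679·sin120.0°, -0.0684) = (-0.1840, 0.3186, -0.0684)
arm 3 at φ=240.0°: (R−r)+L cos θ3 = 0.3086;  centre 3 = (-0.1543, -0.2672, -0.1532)
subtract pairs → two planes through P
linear system: -0.8970x+0.6373y = 0.0372−0.2257z; -0.8376x+-0.5344y = 0.0159−0.0561z
det = 1.0131;  x = -0.0296+0.1543z,  y = 0.0167+-0.1369z
quadratic in z: (1.0426)z²+(0.2671)z+(-0.0404)=0, √Δ=0.4895 → z ∈ {-0.3629, 0.1067}; z = -0.3629 (taking z<0)
x = -0.0856, y = 0.0664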